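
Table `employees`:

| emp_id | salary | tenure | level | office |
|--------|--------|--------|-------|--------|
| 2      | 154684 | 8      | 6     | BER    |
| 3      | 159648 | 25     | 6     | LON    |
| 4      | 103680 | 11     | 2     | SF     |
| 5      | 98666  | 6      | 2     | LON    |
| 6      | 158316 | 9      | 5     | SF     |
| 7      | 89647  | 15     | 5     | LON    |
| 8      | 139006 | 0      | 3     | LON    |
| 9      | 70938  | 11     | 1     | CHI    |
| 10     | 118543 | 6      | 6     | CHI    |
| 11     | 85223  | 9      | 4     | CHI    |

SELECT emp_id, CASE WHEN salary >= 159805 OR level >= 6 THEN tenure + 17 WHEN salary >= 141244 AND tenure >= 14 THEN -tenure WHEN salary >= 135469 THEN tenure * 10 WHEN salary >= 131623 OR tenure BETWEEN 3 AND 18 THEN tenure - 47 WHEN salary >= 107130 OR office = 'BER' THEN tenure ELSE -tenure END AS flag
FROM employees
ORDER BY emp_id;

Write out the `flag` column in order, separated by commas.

emp_id=2: salary >= 159805 OR level >= 6 → 25
emp_id=3: salary >= 159805 OR level >= 6 → 42
emp_id=4: salary >= 131623 OR tenure BETWEEN 3 AND 18 → -36
emp_id=5: salary >= 131623 OR tenure BETWEEN 3 AND 18 → -41
emp_id=6: salary >= 135469 → 90
emp_id=7: salary >= 131623 OR tenure BETWEEN 3 AND 18 → -32
emp_id=8: salary >= 135469 → 0
emp_id=9: salary >= 131623 OR tenure BETWEEN 3 AND 18 → -36
emp_id=10: salary >= 159805 OR level >= 6 → 23
emp_id=11: salary >= 131623 OR tenure BETWEEN 3 AND 18 → -38

25, 42, -36, -41, 90, -32, 0, -36, 23, -38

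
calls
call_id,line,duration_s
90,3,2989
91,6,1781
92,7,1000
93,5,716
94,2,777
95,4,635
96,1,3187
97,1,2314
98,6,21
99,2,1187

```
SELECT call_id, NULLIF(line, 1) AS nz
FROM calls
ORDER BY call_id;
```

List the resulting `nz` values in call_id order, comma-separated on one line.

3, 6, 7, 5, 2, 4, NULL, NULL, 6, 2

call_id=90: line=3 vs 1: differ → 3
call_id=91: line=6 vs 1: differ → 6
call_id=92: line=7 vs 1: differ → 7
call_id=93: line=5 vs 1: differ → 5
call_id=94: line=2 vs 1: differ → 2
call_id=95: line=4 vs 1: differ → 4
call_id=96: line=1 vs 1: equal → NULL
call_id=97: line=1 vs 1: equal → NULL
call_id=98: line=6 vs 1: differ → 6
call_id=99: line=2 vs 1: differ → 2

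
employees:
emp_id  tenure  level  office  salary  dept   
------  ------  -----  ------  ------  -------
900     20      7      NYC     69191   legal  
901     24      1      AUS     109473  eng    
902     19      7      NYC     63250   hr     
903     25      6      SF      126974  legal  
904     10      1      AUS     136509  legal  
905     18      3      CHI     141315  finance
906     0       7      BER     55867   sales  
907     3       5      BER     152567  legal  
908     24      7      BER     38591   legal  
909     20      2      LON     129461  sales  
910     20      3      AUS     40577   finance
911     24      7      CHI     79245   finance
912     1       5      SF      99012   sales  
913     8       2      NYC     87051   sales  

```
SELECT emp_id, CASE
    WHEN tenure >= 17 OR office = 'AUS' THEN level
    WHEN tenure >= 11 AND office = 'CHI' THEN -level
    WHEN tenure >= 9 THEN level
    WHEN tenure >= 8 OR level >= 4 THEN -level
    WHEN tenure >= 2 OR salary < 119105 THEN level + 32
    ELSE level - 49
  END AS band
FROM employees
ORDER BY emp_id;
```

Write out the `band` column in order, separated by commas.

emp_id=900: tenure >= 17 OR office = 'AUS' → 7
emp_id=901: tenure >= 17 OR office = 'AUS' → 1
emp_id=902: tenure >= 17 OR office = 'AUS' → 7
emp_id=903: tenure >= 17 OR office = 'AUS' → 6
emp_id=904: tenure >= 17 OR office = 'AUS' → 1
emp_id=905: tenure >= 17 OR office = 'AUS' → 3
emp_id=906: tenure >= 8 OR level >= 4 → -7
emp_id=907: tenure >= 8 OR level >= 4 → -5
emp_id=908: tenure >= 17 OR office = 'AUS' → 7
emp_id=909: tenure >= 17 OR office = 'AUS' → 2
emp_id=910: tenure >= 17 OR office = 'AUS' → 3
emp_id=911: tenure >= 17 OR office = 'AUS' → 7
emp_id=912: tenure >= 8 OR level >= 4 → -5
emp_id=913: tenure >= 8 OR level >= 4 → -2

7, 1, 7, 6, 1, 3, -7, -5, 7, 2, 3, 7, -5, -2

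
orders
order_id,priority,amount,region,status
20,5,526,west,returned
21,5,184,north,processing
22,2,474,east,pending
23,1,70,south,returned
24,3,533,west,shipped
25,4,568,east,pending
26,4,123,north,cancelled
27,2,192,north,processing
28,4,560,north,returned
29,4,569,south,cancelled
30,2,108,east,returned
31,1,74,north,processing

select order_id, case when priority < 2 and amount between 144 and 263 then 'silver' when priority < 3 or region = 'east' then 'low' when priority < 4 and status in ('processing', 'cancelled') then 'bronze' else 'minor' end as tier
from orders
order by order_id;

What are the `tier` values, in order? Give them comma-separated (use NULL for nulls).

minor, minor, low, low, minor, low, minor, low, minor, minor, low, low

order_id=20: ELSE → minor
order_id=21: ELSE → minor
order_id=22: priority < 3 or region = 'east' → low
order_id=23: priority < 3 or region = 'east' → low
order_id=24: ELSE → minor
order_id=25: priority < 3 or region = 'east' → low
order_id=26: ELSE → minor
order_id=27: priority < 3 or region = 'east' → low
order_id=28: ELSE → minor
order_id=29: ELSE → minor
order_id=30: priority < 3 or region = 'east' → low
order_id=31: priority < 3 or region = 'east' → low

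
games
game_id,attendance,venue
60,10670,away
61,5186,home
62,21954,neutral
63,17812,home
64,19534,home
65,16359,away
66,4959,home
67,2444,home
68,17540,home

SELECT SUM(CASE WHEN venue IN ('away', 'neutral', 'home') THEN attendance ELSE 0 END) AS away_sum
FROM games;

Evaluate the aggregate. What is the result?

116458

game_id=60: ✓ → 10670
game_id=61: ✓ → 5186
game_id=62: ✓ → 21954
game_id=63: ✓ → 17812
game_id=64: ✓ → 19534
game_id=65: ✓ → 16359
game_id=66: ✓ → 4959
game_id=67: ✓ → 2444
game_id=68: ✓ → 17540
away_sum = 10670 + 5186 + 21954 + 17812 + 19534 + 16359 + 4959 + 2444 + 17540 = 116458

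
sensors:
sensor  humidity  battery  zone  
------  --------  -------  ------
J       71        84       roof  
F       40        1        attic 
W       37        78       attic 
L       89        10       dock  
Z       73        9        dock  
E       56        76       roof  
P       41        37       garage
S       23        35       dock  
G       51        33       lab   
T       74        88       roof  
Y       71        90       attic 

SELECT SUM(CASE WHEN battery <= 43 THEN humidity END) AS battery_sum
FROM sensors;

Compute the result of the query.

sensor=J: ✗
sensor=F: ✓ → 40
sensor=W: ✗
sensor=L: ✓ → 89
sensor=Z: ✓ → 73
sensor=E: ✗
sensor=P: ✓ → 41
sensor=S: ✓ → 23
sensor=G: ✓ → 51
sensor=T: ✗
sensor=Y: ✗
battery_sum = 40 + 89 + 73 + 41 + 23 + 51 = 317

317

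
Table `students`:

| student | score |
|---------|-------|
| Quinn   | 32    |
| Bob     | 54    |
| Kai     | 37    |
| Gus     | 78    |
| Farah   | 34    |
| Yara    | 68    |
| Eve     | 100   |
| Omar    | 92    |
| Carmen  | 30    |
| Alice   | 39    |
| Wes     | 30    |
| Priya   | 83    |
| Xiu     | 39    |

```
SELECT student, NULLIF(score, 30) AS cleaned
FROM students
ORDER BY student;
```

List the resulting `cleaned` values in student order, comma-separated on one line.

student=Alice: score=39 vs 30: differ → 39
student=Bob: score=54 vs 30: differ → 54
student=Carmen: score=30 vs 30: equal → NULL
student=Eve: score=100 vs 30: differ → 100
student=Farah: score=34 vs 30: differ → 34
student=Gus: score=78 vs 30: differ → 78
student=Kai: score=37 vs 30: differ → 37
student=Omar: score=92 vs 30: differ → 92
student=Priya: score=83 vs 30: differ → 83
student=Quinn: score=32 vs 30: differ → 32
student=Wes: score=30 vs 30: equal → NULL
student=Xiu: score=39 vs 30: differ → 39
student=Yara: score=68 vs 30: differ → 68

39, 54, NULL, 100, 34, 78, 37, 92, 83, 32, NULL, 39, 68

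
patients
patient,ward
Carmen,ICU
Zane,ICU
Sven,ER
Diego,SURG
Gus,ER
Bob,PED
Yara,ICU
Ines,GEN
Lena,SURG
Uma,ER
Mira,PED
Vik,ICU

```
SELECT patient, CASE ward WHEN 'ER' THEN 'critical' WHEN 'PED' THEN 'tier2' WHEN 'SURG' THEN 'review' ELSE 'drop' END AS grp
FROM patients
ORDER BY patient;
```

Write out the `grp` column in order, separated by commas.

tier2, drop, review, critical, drop, review, tier2, critical, critical, drop, drop, drop

patient=Bob: ward='PED' → tier2
patient=Carmen: ELSE → drop
patient=Diego: ward='SURG' → review
patient=Gus: ward='ER' → critical
patient=Ines: ELSE → drop
patient=Lena: ward='SURG' → review
patient=Mira: ward='PED' → tier2
patient=Sven: ward='ER' → critical
patient=Uma: ward='ER' → critical
patient=Vik: ELSE → drop
patient=Yara: ELSE → drop
patient=Zane: ELSE → drop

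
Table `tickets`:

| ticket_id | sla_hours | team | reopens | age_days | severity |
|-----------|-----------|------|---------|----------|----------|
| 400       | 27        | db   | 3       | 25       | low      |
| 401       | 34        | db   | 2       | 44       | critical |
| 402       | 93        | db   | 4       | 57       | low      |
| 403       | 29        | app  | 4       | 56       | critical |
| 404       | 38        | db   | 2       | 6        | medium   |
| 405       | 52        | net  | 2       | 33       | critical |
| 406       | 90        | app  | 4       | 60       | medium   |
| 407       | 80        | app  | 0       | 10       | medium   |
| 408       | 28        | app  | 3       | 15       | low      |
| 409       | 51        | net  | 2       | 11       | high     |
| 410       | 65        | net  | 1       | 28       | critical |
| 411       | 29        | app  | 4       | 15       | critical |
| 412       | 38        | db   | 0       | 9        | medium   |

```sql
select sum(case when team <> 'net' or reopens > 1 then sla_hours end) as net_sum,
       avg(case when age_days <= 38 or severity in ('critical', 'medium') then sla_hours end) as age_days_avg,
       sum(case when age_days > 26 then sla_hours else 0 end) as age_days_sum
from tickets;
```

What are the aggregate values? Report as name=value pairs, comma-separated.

[net_sum: team <> 'net' or reopens > 1]
ticket_id=400: ✓ → 27
ticket_id=401: ✓ → 34
ticket_id=402: ✓ → 93
ticket_id=403: ✓ → 29
ticket_id=404: ✓ → 38
ticket_id=405: ✓ → 52
ticket_id=406: ✓ → 90
ticket_id=407: ✓ → 80
ticket_id=408: ✓ → 28
ticket_id=409: ✓ → 51
ticket_id=410: ✗
ticket_id=411: ✓ → 29
ticket_id=412: ✓ → 38
net_sum = 27 + 34 + 93 + 29 + 38 + 52 + 90 + 80 + 28 + 51 + 29 + 38 = 589
—
[age_days_avg: age_days <= 38 or severity in ('critical', 'medium')]
ticket_id=400: ✓ → 27
ticket_id=401: ✓ → 34
ticket_id=402: ✗
ticket_id=403: ✓ → 29
ticket_id=404: ✓ → 38
ticket_id=405: ✓ → 52
ticket_id=406: ✓ → 90
ticket_id=407: ✓ → 80
ticket_id=408: ✓ → 28
ticket_id=409: ✓ → 51
ticket_id=410: ✓ → 65
ticket_id=411: ✓ → 29
ticket_id=412: ✓ → 38
age_days_avg = (27 + 34 + 29 + 38 + 52 + 90 + 80 + 28 + 51 + 65 + 29 + 38) / 12 = 46.75
—
[age_days_sum: age_days > 26]
ticket_id=400: ✗
ticket_id=401: ✓ → 34
ticket_id=402: ✓ → 93
ticket_id=403: ✓ → 29
ticket_id=404: ✗
ticket_id=405: ✓ → 52
ticket_id=406: ✓ → 90
ticket_id=407: ✗
ticket_id=408: ✗
ticket_id=409: ✗
ticket_id=410: ✓ → 65
ticket_id=411: ✗
ticket_id=412: ✗
age_days_sum = 34 + 93 + 29 + 52 + 90 + 65 = 363

net_sum=589, age_days_avg=46.75, age_days_sum=363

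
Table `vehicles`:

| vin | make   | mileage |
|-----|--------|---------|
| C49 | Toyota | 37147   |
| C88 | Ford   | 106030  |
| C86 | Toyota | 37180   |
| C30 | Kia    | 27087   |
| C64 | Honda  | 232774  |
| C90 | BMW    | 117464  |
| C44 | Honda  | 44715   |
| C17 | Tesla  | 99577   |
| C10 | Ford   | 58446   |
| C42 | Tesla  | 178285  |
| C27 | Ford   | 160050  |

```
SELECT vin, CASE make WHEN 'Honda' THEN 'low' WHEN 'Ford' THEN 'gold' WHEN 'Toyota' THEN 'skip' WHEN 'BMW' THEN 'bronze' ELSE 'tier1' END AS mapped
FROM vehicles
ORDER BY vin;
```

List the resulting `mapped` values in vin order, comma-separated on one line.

vin=C10: make='Ford' → gold
vin=C17: ELSE → tier1
vin=C27: make='Ford' → gold
vin=C30: ELSE → tier1
vin=C42: ELSE → tier1
vin=C44: make='Honda' → low
vin=C49: make='Toyota' → skip
vin=C64: make='Honda' → low
vin=C86: make='Toyota' → skip
vin=C88: make='Ford' → gold
vin=C90: make='BMW' → bronze

gold, tier1, gold, tier1, tier1, low, skip, low, skip, gold, bronze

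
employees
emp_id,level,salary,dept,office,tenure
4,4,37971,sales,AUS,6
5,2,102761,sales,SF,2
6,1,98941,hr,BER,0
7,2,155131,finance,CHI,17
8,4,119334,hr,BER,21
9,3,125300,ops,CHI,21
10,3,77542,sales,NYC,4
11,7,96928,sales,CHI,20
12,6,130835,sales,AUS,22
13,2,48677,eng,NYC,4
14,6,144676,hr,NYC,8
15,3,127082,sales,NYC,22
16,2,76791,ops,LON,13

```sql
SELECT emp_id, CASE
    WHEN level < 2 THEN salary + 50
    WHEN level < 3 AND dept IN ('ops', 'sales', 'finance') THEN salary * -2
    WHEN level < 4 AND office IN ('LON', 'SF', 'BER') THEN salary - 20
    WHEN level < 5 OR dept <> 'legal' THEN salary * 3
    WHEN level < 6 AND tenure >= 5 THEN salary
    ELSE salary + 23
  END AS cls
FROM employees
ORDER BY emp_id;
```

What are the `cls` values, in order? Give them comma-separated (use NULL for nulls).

113913, -205522, 98991, -310262, 358002, 375900, 232626, 290784, 392505, 146031, 434028, 381246, -153582

emp_id=4: level < 5 OR dept <> 'legal' → 113913
emp_id=5: level < 3 AND dept IN ('ops', 'sales', 'finance') → -205522
emp_id=6: level < 2 → 98991
emp_id=7: level < 3 AND dept IN ('ops', 'sales', 'finance') → -310262
emp_id=8: level < 5 OR dept <> 'legal' → 358002
emp_id=9: level < 5 OR dept <> 'legal' → 375900
emp_id=10: level < 5 OR dept <> 'legal' → 232626
emp_id=11: level < 5 OR dept <> 'legal' → 290784
emp_id=12: level < 5 OR dept <> 'legal' → 392505
emp_id=13: level < 5 OR dept <> 'legal' → 146031
emp_id=14: level < 5 OR dept <> 'legal' → 434028
emp_id=15: level < 5 OR dept <> 'legal' → 381246
emp_id=16: level < 3 AND dept IN ('ops', 'sales', 'finance') → -153582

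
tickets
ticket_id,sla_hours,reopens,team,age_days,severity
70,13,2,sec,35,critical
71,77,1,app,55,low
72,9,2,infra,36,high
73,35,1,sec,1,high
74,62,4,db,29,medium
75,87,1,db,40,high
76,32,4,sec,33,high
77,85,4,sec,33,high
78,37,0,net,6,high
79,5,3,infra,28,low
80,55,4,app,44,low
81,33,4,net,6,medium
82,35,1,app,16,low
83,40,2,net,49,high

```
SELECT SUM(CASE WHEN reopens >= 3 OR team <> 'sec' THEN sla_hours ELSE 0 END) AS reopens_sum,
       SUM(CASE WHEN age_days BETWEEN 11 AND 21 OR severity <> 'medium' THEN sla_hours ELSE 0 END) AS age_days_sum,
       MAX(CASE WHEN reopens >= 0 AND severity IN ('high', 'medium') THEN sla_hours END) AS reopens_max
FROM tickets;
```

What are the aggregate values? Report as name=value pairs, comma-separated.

reopens_sum=557, age_days_sum=510, reopens_max=87

[reopens_sum: reopens >= 3 OR team <> 'sec']
ticket_id=70: ✗
ticket_id=71: ✓ → 77
ticket_id=72: ✓ → 9
ticket_id=73: ✗
ticket_id=74: ✓ → 62
ticket_id=75: ✓ → 87
ticket_id=76: ✓ → 32
ticket_id=77: ✓ → 85
ticket_id=78: ✓ → 37
ticket_id=79: ✓ → 5
ticket_id=80: ✓ → 55
ticket_id=81: ✓ → 33
ticket_id=82: ✓ → 35
ticket_id=83: ✓ → 40
reopens_sum = 77 + 9 + 62 + 87 + 32 + 85 + 37 + 5 + 55 + 33 + 35 + 40 = 557
—
[age_days_sum: age_days BETWEEN 11 AND 21 OR severity <> 'medium']
ticket_id=70: ✓ → 13
ticket_id=71: ✓ → 77
ticket_id=72: ✓ → 9
ticket_id=73: ✓ → 35
ticket_id=74: ✗
ticket_id=75: ✓ → 87
ticket_id=76: ✓ → 32
ticket_id=77: ✓ → 85
ticket_id=78: ✓ → 37
ticket_id=79: ✓ → 5
ticket_id=80: ✓ → 55
ticket_id=81: ✗
ticket_id=82: ✓ → 35
ticket_id=83: ✓ → 40
age_days_sum = 13 + 77 + 9 + 35 + 87 + 32 + 85 + 37 + 5 + 55 + 35 + 40 = 510
—
[reopens_max: reopens >= 0 AND severity IN ('high', 'medium')]
ticket_id=70: ✗
ticket_id=71: ✗
ticket_id=72: ✓ → 9
ticket_id=73: ✓ → 35
ticket_id=74: ✓ → 62
ticket_id=75: ✓ → 87
ticket_id=76: ✓ → 32
ticket_id=77: ✓ → 85
ticket_id=78: ✓ → 37
ticket_id=79: ✗
ticket_id=80: ✗
ticket_id=81: ✓ → 33
ticket_id=82: ✗
ticket_id=83: ✓ → 40
reopens_max = MAX(9, 35, 62, 87, 32, 85, 37, 33, 40) = 87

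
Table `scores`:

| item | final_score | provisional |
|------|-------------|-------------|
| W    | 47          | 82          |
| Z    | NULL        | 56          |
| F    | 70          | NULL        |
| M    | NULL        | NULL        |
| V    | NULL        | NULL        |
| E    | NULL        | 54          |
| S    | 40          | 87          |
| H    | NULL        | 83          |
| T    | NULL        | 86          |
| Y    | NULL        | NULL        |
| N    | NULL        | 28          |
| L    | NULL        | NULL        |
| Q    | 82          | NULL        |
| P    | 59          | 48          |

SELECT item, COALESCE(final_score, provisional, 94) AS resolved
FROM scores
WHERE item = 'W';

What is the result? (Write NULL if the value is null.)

item = W: final_score=47, provisional=82.
final_score=47 → 47

47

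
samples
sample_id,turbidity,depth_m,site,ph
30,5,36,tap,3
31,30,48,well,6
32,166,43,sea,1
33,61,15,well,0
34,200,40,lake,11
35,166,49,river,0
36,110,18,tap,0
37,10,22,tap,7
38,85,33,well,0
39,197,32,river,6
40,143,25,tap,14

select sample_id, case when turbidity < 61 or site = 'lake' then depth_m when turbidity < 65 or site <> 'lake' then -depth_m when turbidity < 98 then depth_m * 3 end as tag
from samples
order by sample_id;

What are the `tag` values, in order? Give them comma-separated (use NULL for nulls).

36, 48, -43, -15, 40, -49, -18, 22, -33, -32, -25

sample_id=30: turbidity < 61 or site = 'lake' → 36
sample_id=31: turbidity < 61 or site = 'lake' → 48
sample_id=32: turbidity < 65 or site <> 'lake' → -43
sample_id=33: turbidity < 65 or site <> 'lake' → -15
sample_id=34: turbidity < 61 or site = 'lake' → 40
sample_id=35: turbidity < 65 or site <> 'lake' → -49
sample_id=36: turbidity < 65 or site <> 'lake' → -18
sample_id=37: turbidity < 61 or site = 'lake' → 22
sample_id=38: turbidity < 65 or site <> 'lake' → -33
sample_id=39: turbidity < 65 or site <> 'lake' → -32
sample_id=40: turbidity < 65 or site <> 'lake' → -25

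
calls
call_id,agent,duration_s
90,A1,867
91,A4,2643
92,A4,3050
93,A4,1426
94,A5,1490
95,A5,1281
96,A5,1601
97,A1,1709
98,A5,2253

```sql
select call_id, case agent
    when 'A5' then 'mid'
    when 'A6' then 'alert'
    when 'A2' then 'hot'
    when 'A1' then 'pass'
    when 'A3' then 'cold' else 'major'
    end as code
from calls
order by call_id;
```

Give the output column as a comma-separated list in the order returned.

call_id=90: agent='A1' → pass
call_id=91: ELSE → major
call_id=92: ELSE → major
call_id=93: ELSE → major
call_id=94: agent='A5' → mid
call_id=95: agent='A5' → mid
call_id=96: agent='A5' → mid
call_id=97: agent='A1' → pass
call_id=98: agent='A5' → mid

pass, major, major, major, mid, mid, mid, pass, mid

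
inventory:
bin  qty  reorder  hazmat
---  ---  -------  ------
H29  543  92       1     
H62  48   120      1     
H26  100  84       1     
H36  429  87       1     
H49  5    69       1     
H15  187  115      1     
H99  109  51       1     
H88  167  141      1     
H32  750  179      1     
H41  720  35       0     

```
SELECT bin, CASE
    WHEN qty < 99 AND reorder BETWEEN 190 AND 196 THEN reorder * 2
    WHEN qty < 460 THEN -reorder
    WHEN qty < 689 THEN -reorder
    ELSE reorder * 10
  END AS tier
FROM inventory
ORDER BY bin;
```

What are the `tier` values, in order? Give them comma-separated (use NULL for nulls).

-115, -84, -92, 1790, -87, 350, -69, -120, -141, -51

bin=H15: qty < 460 → -115
bin=H26: qty < 460 → -84
bin=H29: qty < 689 → -92
bin=H32: ELSE → 1790
bin=H36: qty < 460 → -87
bin=H41: ELSE → 350
bin=H49: qty < 460 → -69
bin=H62: qty < 460 → -120
bin=H88: qty < 460 → -141
bin=H99: qty < 460 → -51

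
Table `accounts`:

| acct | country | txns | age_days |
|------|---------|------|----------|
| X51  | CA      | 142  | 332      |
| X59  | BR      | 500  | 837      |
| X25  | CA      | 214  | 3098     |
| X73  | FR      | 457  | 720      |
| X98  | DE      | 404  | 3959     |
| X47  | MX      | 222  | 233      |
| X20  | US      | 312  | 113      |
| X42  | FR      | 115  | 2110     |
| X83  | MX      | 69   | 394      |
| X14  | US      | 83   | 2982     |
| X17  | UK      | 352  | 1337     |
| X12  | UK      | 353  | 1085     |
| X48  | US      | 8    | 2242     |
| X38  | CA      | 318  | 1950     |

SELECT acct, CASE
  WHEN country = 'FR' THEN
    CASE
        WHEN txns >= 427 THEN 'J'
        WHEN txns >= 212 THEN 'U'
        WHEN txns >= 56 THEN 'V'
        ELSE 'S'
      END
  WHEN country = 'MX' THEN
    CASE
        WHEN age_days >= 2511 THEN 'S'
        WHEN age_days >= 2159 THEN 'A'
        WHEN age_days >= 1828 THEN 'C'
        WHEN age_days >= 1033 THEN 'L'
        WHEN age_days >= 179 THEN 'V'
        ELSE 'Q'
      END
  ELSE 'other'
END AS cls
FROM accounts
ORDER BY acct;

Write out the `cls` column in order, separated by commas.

other, other, other, other, other, other, V, V, other, other, other, J, V, other

acct=X12: country='UK' → outer ELSE → other
acct=X14: country='US' → outer ELSE → other
acct=X17: country='UK' → outer ELSE → other
acct=X20: country='US' → outer ELSE → other
acct=X25: country='CA' → outer ELSE → other
acct=X38: country='CA' → outer ELSE → other
acct=X42: country='FR' → inner[txns >= 56] → V
acct=X47: country='MX' → inner[age_days >= 179] → V
acct=X48: country='US' → outer ELSE → other
acct=X51: country='CA' → outer ELSE → other
acct=X59: country='BR' → outer ELSE → other
acct=X73: country='FR' → inner[txns >= 427] → J
acct=X83: country='MX' → inner[age_days >= 179] → V
acct=X98: country='DE' → outer ELSE → other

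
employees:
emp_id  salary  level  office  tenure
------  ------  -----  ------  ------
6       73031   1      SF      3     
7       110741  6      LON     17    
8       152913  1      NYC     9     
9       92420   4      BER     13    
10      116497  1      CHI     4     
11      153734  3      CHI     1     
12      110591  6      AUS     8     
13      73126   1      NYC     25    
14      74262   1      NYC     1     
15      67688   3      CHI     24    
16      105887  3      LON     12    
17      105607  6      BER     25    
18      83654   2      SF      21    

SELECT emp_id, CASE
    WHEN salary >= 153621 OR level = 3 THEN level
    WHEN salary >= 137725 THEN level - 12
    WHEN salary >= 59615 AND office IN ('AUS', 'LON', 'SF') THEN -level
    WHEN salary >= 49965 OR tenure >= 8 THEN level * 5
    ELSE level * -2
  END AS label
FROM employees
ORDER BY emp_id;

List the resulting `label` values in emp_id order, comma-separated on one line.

emp_id=6: salary >= 59615 AND office IN ('AUS', 'LON', 'SF') → -1
emp_id=7: salary >= 59615 AND office IN ('AUS', 'LON', 'SF') → -6
emp_id=8: salary >= 137725 → -11
emp_id=9: salary >= 49965 OR tenure >= 8 → 20
emp_id=10: salary >= 49965 OR tenure >= 8 → 5
emp_id=11: salary >= 153621 OR level = 3 → 3
emp_id=12: salary >= 59615 AND office IN ('AUS', 'LON', 'SF') → -6
emp_id=13: salary >= 49965 OR tenure >= 8 → 5
emp_id=14: salary >= 49965 OR tenure >= 8 → 5
emp_id=15: salary >= 153621 OR level = 3 → 3
emp_id=16: salary >= 153621 OR level = 3 → 3
emp_id=17: salary >= 49965 OR tenure >= 8 → 30
emp_id=18: salary >= 59615 AND office IN ('AUS', 'LON', 'SF') → -2

-1, -6, -11, 20, 5, 3, -6, 5, 5, 3, 3, 30, -2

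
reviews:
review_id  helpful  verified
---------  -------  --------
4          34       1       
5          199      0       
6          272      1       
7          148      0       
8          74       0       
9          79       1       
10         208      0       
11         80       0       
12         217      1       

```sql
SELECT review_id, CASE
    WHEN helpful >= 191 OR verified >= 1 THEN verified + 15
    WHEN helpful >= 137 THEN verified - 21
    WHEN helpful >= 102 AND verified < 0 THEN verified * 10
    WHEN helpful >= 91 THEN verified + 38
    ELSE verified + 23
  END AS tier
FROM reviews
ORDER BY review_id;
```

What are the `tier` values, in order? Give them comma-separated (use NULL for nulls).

review_id=4: helpful >= 191 OR verified >= 1 → 16
review_id=5: helpful >= 191 OR verified >= 1 → 15
review_id=6: helpful >= 191 OR verified >= 1 → 16
review_id=7: helpful >= 137 → -21
review_id=8: ELSE → 23
review_id=9: helpful >= 191 OR verified >= 1 → 16
review_id=10: helpful >= 191 OR verified >= 1 → 15
review_id=11: ELSE → 23
review_id=12: helpful >= 191 OR verified >= 1 → 16

16, 15, 16, -21, 23, 16, 15, 23, 16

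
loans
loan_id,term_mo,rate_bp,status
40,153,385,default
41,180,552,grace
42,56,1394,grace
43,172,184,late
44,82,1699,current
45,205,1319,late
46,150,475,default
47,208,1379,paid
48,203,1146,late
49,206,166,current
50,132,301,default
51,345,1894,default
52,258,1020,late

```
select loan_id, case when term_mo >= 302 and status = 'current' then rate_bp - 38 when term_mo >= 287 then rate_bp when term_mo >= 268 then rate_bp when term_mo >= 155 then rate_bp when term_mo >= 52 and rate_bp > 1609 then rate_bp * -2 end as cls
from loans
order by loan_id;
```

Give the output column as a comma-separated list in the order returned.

NULL, 552, NULL, 184, -3398, 1319, NULL, 1379, 1146, 166, NULL, 1894, 1020

loan_id=40: (no match → NULL) → NULL
loan_id=41: term_mo >= 155 → 552
loan_id=42: (no match → NULL) → NULL
loan_id=43: term_mo >= 155 → 184
loan_id=44: term_mo >= 52 and rate_bp > 1609 → -3398
loan_id=45: term_mo >= 155 → 1319
loan_id=46: (no match → NULL) → NULL
loan_id=47: term_mo >= 155 → 1379
loan_id=48: term_mo >= 155 → 1146
loan_id=49: term_mo >= 155 → 166
loan_id=50: (no match → NULL) → NULL
loan_id=51: term_mo >= 287 → 1894
loan_id=52: term_mo >= 155 → 1020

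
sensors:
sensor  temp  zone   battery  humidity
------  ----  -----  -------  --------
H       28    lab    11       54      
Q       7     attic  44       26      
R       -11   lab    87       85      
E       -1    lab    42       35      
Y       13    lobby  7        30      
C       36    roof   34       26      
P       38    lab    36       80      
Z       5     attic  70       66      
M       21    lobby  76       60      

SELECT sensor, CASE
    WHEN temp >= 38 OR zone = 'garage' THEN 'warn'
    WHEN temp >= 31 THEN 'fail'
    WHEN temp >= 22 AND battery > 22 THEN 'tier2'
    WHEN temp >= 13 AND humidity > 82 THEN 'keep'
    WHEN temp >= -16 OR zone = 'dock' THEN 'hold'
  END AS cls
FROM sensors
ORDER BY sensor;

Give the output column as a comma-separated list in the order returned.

fail, hold, hold, hold, warn, hold, hold, hold, hold

sensor=C: temp >= 31 → fail
sensor=E: temp >= -16 OR zone = 'dock' → hold
sensor=H: temp >= -16 OR zone = 'dock' → hold
sensor=M: temp >= -16 OR zone = 'dock' → hold
sensor=P: temp >= 38 OR zone = 'garage' → warn
sensor=Q: temp >= -16 OR zone = 'dock' → hold
sensor=R: temp >= -16 OR zone = 'dock' → hold
sensor=Y: temp >= -16 OR zone = 'dock' → hold
sensor=Z: temp >= -16 OR zone = 'dock' → hold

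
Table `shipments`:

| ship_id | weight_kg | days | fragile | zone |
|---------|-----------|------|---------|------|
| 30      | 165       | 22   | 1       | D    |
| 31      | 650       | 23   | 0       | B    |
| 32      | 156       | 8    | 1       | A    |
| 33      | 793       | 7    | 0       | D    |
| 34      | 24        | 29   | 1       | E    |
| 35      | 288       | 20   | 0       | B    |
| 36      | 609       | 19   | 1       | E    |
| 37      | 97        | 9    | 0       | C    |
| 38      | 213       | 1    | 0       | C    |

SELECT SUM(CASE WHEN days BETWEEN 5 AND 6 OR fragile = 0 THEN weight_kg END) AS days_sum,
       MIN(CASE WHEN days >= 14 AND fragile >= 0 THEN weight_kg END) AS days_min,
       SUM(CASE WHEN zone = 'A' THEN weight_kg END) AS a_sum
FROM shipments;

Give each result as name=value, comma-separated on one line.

[days_sum: days BETWEEN 5 AND 6 OR fragile = 0]
ship_id=30: ✗
ship_id=31: ✓ → 650
ship_id=32: ✗
ship_id=33: ✓ → 793
ship_id=34: ✗
ship_id=35: ✓ → 288
ship_id=36: ✗
ship_id=37: ✓ → 97
ship_id=38: ✓ → 213
days_sum = 650 + 793 + 288 + 97 + 213 = 2041
—
[days_min: days >= 14 AND fragile >= 0]
ship_id=30: ✓ → 165
ship_id=31: ✓ → 650
ship_id=32: ✗
ship_id=33: ✗
ship_id=34: ✓ → 24
ship_id=35: ✓ → 288
ship_id=36: ✓ → 609
ship_id=37: ✗
ship_id=38: ✗
days_min = MIN(165, 650, 24, 288, 609) = 24
—
[a_sum: zone = 'A']
ship_id=30: ✗
ship_id=31: ✗
ship_id=32: ✓ → 156
ship_id=33: ✗
ship_id=34: ✗
ship_id=35: ✗
ship_id=36: ✗
ship_id=37: ✗
ship_id=38: ✗
a_sum = 156

days_sum=2041, days_min=24, a_sum=156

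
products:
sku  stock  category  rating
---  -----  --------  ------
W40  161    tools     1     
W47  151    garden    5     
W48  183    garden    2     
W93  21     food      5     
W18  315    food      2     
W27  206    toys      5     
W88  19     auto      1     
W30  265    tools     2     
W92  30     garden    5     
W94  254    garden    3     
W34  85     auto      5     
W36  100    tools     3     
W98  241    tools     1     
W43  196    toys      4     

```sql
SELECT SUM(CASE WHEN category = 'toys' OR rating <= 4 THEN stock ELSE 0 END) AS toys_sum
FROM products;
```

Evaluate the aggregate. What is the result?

sku=W40: ✓ → 161
sku=W47: ✗
sku=W48: ✓ → 183
sku=W93: ✗
sku=W18: ✓ → 315
sku=W27: ✓ → 206
sku=W88: ✓ → 19
sku=W30: ✓ → 265
sku=W92: ✗
sku=W94: ✓ → 254
sku=W34: ✗
sku=W36: ✓ → 100
sku=W98: ✓ → 241
sku=W43: ✓ → 196
toys_sum = 161 + 183 + 315 + 206 + 19 + 265 + 254 + 100 + 241 + 196 = 1940

1940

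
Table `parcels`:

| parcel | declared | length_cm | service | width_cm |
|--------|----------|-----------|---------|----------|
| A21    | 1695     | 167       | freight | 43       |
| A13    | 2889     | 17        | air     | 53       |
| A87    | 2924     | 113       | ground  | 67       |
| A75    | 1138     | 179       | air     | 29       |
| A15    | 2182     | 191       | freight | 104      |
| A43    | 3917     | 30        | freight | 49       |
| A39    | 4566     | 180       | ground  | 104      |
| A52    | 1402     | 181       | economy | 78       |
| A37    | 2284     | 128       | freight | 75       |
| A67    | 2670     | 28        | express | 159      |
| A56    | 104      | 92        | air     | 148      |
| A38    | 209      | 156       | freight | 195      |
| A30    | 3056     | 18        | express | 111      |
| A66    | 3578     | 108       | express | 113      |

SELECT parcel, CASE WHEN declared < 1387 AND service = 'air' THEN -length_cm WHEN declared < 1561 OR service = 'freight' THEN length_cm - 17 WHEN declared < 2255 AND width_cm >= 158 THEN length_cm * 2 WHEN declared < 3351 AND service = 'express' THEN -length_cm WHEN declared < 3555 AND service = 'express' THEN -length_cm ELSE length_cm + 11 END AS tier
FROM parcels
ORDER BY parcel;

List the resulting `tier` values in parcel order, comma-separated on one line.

parcel=A13: ELSE → 28
parcel=A15: declared < 1561 OR service = 'freight' → 174
parcel=A21: declared < 1561 OR service = 'freight' → 150
parcel=A30: declared < 3351 AND service = 'express' → -18
parcel=A37: declared < 1561 OR service = 'freight' → 111
parcel=A38: declared < 1561 OR service = 'freight' → 139
parcel=A39: ELSE → 191
parcel=A43: declared < 1561 OR service = 'freight' → 13
parcel=A52: declared < 1561 OR service = 'freight' → 164
parcel=A56: declared < 1387 AND service = 'air' → -92
parcel=A66: ELSE → 119
parcel=A67: declared < 3351 AND service = 'express' → -28
parcel=A75: declared < 1387 AND service = 'air' → -179
parcel=A87: ELSE → 124

28, 174, 150, -18, 111, 139, 191, 13, 164, -92, 119, -28, -179, 124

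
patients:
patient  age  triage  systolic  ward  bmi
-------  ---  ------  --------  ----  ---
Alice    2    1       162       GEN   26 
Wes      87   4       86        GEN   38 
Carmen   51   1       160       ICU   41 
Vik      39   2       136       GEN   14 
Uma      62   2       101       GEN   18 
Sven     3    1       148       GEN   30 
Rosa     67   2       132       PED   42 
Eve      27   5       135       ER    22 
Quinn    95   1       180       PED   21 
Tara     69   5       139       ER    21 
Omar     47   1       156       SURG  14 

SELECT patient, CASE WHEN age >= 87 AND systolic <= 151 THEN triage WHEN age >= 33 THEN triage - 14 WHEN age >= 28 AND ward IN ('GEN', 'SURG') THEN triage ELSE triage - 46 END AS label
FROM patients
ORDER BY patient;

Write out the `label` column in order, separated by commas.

patient=Alice: ELSE → -45
patient=Carmen: age >= 33 → -13
patient=Eve: ELSE → -41
patient=Omar: age >= 33 → -13
patient=Quinn: age >= 33 → -13
patient=Rosa: age >= 33 → -12
patient=Sven: ELSE → -45
patient=Tara: age >= 33 → -9
patient=Uma: age >= 33 → -12
patient=Vik: age >= 33 → -12
patient=Wes: age >= 87 AND systolic <= 151 → 4

-45, -13, -41, -13, -13, -12, -45, -9, -12, -12, 4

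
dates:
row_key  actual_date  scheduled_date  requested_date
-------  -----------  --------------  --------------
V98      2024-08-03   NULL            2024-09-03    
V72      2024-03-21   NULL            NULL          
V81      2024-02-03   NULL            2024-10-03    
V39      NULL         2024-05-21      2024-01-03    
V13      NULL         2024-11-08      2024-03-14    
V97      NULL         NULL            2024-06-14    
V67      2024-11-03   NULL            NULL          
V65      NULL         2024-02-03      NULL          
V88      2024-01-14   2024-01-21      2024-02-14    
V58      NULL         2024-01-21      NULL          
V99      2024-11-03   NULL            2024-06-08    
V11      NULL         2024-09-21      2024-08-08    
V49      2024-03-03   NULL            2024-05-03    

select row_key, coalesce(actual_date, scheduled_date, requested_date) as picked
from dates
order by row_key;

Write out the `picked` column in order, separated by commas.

row_key=V11: actual_date=NULL, scheduled_date=2024-09-21 → 2024-09-21
row_key=V13: actual_date=NULL, scheduled_date=2024-11-08 → 2024-11-08
row_key=V39: actual_date=NULL, scheduled_date=2024-05-21 → 2024-05-21
row_key=V49: actual_date=2024-03-03 → 2024-03-03
row_key=V58: actual_date=NULL, scheduled_date=2024-01-21 → 2024-01-21
row_key=V65: actual_date=NULL, scheduled_date=2024-02-03 → 2024-02-03
row_key=V67: actual_date=2024-11-03 → 2024-11-03
row_key=V72: actual_date=2024-03-21 → 2024-03-21
row_key=V81: actual_date=2024-02-03 → 2024-02-03
row_key=V88: actual_date=2024-01-14 → 2024-01-14
row_key=V97: actual_date=NULL, scheduled_date=NULL, requested_date=2024-06-14 → 2024-06-14
row_key=V98: actual_date=2024-08-03 → 2024-08-03
row_key=V99: actual_date=2024-11-03 → 2024-11-03

2024-09-21, 2024-11-08, 2024-05-21, 2024-03-03, 2024-01-21, 2024-02-03, 2024-11-03, 2024-03-21, 2024-02-03, 2024-01-14, 2024-06-14, 2024-08-03, 2024-11-03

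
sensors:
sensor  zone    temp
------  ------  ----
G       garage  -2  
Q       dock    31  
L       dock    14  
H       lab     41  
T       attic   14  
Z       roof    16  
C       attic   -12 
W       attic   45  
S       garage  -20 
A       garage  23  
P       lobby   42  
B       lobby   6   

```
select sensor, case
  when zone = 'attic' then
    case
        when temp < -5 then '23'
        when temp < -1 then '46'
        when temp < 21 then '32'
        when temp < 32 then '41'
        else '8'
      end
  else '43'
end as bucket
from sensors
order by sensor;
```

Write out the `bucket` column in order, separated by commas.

sensor=A: zone='garage' → outer ELSE → 43
sensor=B: zone='lobby' → outer ELSE → 43
sensor=C: zone='attic' → inner[temp < -5] → 23
sensor=G: zone='garage' → outer ELSE → 43
sensor=H: zone='lab' → outer ELSE → 43
sensor=L: zone='dock' → outer ELSE → 43
sensor=P: zone='lobby' → outer ELSE → 43
sensor=Q: zone='dock' → outer ELSE → 43
sensor=S: zone='garage' → outer ELSE → 43
sensor=T: zone='attic' → inner[temp < 21] → 32
sensor=W: zone='attic' → inner[ELSE] → 8
sensor=Z: zone='roof' → outer ELSE → 43

43, 43, 23, 43, 43, 43, 43, 43, 43, 32, 8, 43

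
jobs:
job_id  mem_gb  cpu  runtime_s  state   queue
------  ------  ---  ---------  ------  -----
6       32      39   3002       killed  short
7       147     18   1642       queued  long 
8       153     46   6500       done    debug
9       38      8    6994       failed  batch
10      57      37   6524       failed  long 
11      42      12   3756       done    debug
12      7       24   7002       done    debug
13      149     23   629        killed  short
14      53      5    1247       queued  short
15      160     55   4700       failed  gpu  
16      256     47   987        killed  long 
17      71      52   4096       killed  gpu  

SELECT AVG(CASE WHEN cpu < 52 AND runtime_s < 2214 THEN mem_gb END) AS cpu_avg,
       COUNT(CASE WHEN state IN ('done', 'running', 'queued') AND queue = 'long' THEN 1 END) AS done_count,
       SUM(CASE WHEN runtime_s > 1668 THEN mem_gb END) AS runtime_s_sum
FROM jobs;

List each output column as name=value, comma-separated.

cpu_avg=151.25, done_count=1, runtime_s_sum=560

[cpu_avg: cpu < 52 AND runtime_s < 2214]
job_id=6: ✗
job_id=7: ✓ → 147
job_id=8: ✗
job_id=9: ✗
job_id=10: ✗
job_id=11: ✗
job_id=12: ✗
job_id=13: ✓ → 149
job_id=14: ✓ → 53
job_id=15: ✗
job_id=16: ✓ → 256
job_id=17: ✗
cpu_avg = (147 + 149 + 53 + 256) / 4 = 151.25
—
[done_count: state IN ('done', 'running', 'queued') AND queue = 'long']
job_id=6: ✗
job_id=7: ✓ → 1
job_id=8: ✗
job_id=9: ✗
job_id=10: ✗
job_id=11: ✗
job_id=12: ✗
job_id=13: ✗
job_id=14: ✗
job_id=15: ✗
job_id=16: ✗
job_id=17: ✗
done_count = COUNT(1) = 1
—
[runtime_s_sum: runtime_s > 1668]
job_id=6: ✓ → 32
job_id=7: ✗
job_id=8: ✓ → 153
job_id=9: ✓ → 38
job_id=10: ✓ → 57
job_id=11: ✓ → 42
job_id=12: ✓ → 7
job_id=13: ✗
job_id=14: ✗
job_id=15: ✓ → 160
job_id=16: ✗
job_id=17: ✓ → 71
runtime_s_sum = 32 + 153 + 38 + 57 + 42 + 7 + 160 + 71 = 560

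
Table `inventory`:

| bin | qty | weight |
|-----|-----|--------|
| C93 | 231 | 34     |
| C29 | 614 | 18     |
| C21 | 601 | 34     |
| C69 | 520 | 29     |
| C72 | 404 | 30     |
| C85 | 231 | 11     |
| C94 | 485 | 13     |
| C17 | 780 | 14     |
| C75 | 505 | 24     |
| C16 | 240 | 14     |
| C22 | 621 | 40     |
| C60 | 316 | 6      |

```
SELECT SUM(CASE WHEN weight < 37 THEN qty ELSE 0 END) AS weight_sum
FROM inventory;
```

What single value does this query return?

4927

bin=C93: ✓ → 231
bin=C29: ✓ → 614
bin=C21: ✓ → 601
bin=C69: ✓ → 520
bin=C72: ✓ → 404
bin=C85: ✓ → 231
bin=C94: ✓ → 485
bin=C17: ✓ → 780
bin=C75: ✓ → 505
bin=C16: ✓ → 240
bin=C22: ✗
bin=C60: ✓ → 316
weight_sum = 231 + 614 + 601 + 520 + 404 + 231 + 485 + 780 + 505 + 240 + 316 = 4927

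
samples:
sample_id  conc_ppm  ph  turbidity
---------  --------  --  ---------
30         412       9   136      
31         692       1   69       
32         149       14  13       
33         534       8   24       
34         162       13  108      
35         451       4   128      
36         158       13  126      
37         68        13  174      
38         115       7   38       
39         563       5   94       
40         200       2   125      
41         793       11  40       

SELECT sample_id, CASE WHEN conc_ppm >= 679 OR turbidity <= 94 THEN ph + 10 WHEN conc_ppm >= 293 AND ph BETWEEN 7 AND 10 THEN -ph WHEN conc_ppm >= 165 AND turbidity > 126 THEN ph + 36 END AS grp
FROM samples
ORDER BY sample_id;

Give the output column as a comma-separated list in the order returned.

-9, 11, 24, 18, NULL, 40, NULL, NULL, 17, 15, NULL, 21

sample_id=30: conc_ppm >= 293 AND ph BETWEEN 7 AND 10 → -9
sample_id=31: conc_ppm >= 679 OR turbidity <= 94 → 11
sample_id=32: conc_ppm >= 679 OR turbidity <= 94 → 24
sample_id=33: conc_ppm >= 679 OR turbidity <= 94 → 18
sample_id=34: (no match → NULL) → NULL
sample_id=35: conc_ppm >= 165 AND turbidity > 126 → 40
sample_id=36: (no match → NULL) → NULL
sample_id=37: (no match → NULL) → NULL
sample_id=38: conc_ppm >= 679 OR turbidity <= 94 → 17
sample_id=39: conc_ppm >= 679 OR turbidity <= 94 → 15
sample_id=40: (no match → NULL) → NULL
sample_id=41: conc_ppm >= 679 OR turbidity <= 94 → 21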